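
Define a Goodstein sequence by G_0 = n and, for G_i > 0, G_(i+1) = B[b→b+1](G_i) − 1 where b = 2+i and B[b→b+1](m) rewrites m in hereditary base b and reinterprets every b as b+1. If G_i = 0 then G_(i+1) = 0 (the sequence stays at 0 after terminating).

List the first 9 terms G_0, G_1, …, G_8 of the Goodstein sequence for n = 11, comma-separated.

[0] 11 ≡ 2^(2 + 1) + 2 + 1 (base 2). Lift 3: 85. −1: 84.
[1] 84 ≡ 3^(3 + 1) + 3 (base 3). Lift 4: 1028. −1: 1027.
[2] 1027 ≡ 4^(4 + 1) + 3 (base 4). Lift 5: 15628. −1: 15627.
[3] 15627 ≡ 5^(5 + 1) + 2 (base 5). Lift 6: 279938. −1: 279937.
[4] 279937 ≡ 6^(6 + 1) + 1 (base 6). Lift 7: 5764802. −1: 5764801.
[5] 5764801 ≡ 7^(7 + 1) (base 7). Lift 8: 134217728. −1: 134217727.
[6] 134217727 ≡ 7·8^8 + 7·8^7 + 7·8^6 + 7·8^5 + 7·8^4 + 7·8^3 + 7·8^2 + 7·8 + 7 (base 8). Lift 9: 2749609303. −1: 2749609302.
[7] 2749609302 ≡ 7·9^9 + 7·9^7 + 7·9^6 + 7·9^5 + 7·9^4 + 7·9^3 + 7·9^2 + 7·9 + 6 (base 9). Lift 10: 70077777776. −1: 70077777775.

11, 84, 1027, 15627, 279937, 5764801, 134217727, 2749609302, 70077777775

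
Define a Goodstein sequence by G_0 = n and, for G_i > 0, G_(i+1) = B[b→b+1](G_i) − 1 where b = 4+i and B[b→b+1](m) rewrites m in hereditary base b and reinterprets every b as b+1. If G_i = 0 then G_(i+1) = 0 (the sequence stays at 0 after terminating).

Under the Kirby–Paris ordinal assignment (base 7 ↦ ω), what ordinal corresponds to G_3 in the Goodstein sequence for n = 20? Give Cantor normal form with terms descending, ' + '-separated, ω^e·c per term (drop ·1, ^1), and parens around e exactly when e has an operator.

ω^2 + 2

G_0=20  [base 4] 4^2 + 4  →[4↦5]→  5^2 + 5 = 30  −1 ⇒ G_1=29
G_1=29  [base 5] 5^2 + 4  →[5↦6]→  6^2 + 4 = 40  −1 ⇒ G_2=39
G_2=39  [base 6] 6^2 + 3  →[6↦7]→  7^2 + 3 = 52  −1 ⇒ G_3=51
G_3=51  [base 7] 7^2 + 2  →[7↦8]→  8^2 + 2 = 66  −1 ⇒ G_4=65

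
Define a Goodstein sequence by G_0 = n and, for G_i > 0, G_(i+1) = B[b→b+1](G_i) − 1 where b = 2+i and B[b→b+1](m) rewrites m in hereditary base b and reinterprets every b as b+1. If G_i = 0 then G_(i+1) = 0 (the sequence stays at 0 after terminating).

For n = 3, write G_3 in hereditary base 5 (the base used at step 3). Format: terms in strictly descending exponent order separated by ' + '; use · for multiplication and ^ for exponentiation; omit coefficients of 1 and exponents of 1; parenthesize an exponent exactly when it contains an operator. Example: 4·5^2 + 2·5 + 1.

base 2: 3 = 2 + 1; at 3: 3 + 1 = 4; next = 3
base 3: 3 = 3; at 4: 4 = 4; next = 3
base 4: 3 = 3; at 5: 3 = 3; next = 2
base 5: 2 = 2; at 6: 2 = 2; next = 1

2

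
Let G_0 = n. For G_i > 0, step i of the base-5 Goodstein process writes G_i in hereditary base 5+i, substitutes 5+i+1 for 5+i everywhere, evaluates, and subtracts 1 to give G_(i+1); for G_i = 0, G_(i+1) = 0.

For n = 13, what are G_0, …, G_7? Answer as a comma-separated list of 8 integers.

13 —HB5→ 2·5 + 3 —bump→ 2·6 + 3 = 15 —(−1)→ 14
14 —HB6→ 2·6 + 2 —bump→ 2·7 + 2 = 16 —(−1)→ 15
15 —HB7→ 2·7 + 1 —bump→ 2·8 + 1 = 17 —(−1)→ 16
16 —HB8→ 2·8 —bump→ 2·9 = 18 —(−1)→ 17
17 —HB9→ 9 + 8 —bump→ 10 + 8 = 18 —(−1)→ 17
17 —HB10→ 10 + 7 —bump→ 11 + 7 = 18 —(−1)→ 17
17 —HB11→ 11 + 6 —bump→ 12 + 6 = 18 —(−1)→ 17

13, 14, 15, 16, 17, 17, 17, 17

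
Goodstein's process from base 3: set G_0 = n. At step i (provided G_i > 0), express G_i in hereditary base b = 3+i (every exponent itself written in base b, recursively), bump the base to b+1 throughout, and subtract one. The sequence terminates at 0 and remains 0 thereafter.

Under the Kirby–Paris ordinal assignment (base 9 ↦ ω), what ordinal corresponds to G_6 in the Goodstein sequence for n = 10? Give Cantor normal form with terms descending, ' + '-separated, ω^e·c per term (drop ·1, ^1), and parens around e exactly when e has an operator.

(0) 10|_3 = 3^2 + 1 ↦ 4^2 + 1|_4 = 17 ⇒ 16
(1) 16|_4 = 4^2 ↦ 5^2|_5 = 25 ⇒ 24
(2) 24|_5 = 4·5 + 4 ↦ 4·6 + 4|_6 = 28 ⇒ 27
(3) 27|_6 = 4·6 + 3 ↦ 4·7 + 3|_7 = 31 ⇒ 30
(4) 30|_7 = 4·7 + 2 ↦ 4·8 + 2|_8 = 34 ⇒ 33
(5) 33|_8 = 4·8 + 1 ↦ 4·9 + 1|_9 = 37 ⇒ 36
(6) 36|_9 = 4·9 ↦ 4·10|_10 = 40 ⇒ 39

ω·4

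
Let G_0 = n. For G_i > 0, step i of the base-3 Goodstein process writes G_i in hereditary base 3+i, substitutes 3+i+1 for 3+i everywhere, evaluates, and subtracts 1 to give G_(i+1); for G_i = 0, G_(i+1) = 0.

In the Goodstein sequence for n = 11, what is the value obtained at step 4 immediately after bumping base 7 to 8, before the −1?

44

base 3: 11 = 3^2 + 2; at 4: 4^2 + 2 = 18; next = 17
base 4: 17 = 4^2 + 1; at 5: 5^2 + 1 = 26; next = 25
base 5: 25 = 5^2; at 6: 6^2 = 36; next = 35
base 6: 35 = 5·6 + 5; at 7: 5·7 + 5 = 40; next = 39
base 7: 39 = 5·7 + 4; at 8: 5·8 + 4 = 44; next = 43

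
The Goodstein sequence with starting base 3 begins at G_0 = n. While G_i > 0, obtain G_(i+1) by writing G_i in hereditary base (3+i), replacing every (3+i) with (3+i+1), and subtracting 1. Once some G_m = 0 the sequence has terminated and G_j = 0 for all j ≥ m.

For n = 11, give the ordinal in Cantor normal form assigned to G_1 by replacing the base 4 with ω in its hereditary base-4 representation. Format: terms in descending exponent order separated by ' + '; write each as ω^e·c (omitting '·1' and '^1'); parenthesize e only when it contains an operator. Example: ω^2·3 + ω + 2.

G_0=11  [base 3] 3^2 + 2  →[3↦4]→  4^2 + 2 = 18  −1 ⇒ G_1=17
G_1=17  [base 4] 4^2 + 1  →[4↦5]→  5^2 + 1 = 26  −1 ⇒ G_2=25

ω^2 + 1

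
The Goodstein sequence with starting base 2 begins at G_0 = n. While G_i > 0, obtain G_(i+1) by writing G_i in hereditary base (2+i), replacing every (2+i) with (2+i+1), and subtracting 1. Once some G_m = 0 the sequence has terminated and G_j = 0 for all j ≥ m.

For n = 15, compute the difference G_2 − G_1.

base 2: 15 = 2^(2 + 1) + 2^2 + 2 + 1; at 3: 3^(3 + 1) + 3^3 + 3 + 1 = 112; next = 111
base 3: 111 = 3^(3 + 1) + 3^3 + 3; at 4: 4^(4 + 1) + 4^4 + 4 = 1284; next = 1283

1172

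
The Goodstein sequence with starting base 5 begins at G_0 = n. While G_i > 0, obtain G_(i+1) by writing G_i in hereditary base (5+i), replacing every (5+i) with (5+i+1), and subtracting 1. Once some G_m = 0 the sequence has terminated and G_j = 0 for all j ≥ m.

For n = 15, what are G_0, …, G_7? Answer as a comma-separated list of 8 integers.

15, 17, 18, 19, 20, 21, 22, 23

(0) 15|_5 = 3·5 ↦ 3·6|_6 = 18 ⇒ 17
(1) 17|_6 = 2·6 + 5 ↦ 2·7 + 5|_7 = 19 ⇒ 18
(2) 18|_7 = 2·7 + 4 ↦ 2·8 + 4|_8 = 20 ⇒ 19
(3) 19|_8 = 2·8 + 3 ↦ 2·9 + 3|_9 = 21 ⇒ 20
(4) 20|_9 = 2·9 + 2 ↦ 2·10 + 2|_10 = 22 ⇒ 21
(5) 21|_10 = 2·10 + 1 ↦ 2·11 + 1|_11 = 23 ⇒ 22
(6) 22|_11 = 2·11 ↦ 2·12|_12 = 24 ⇒ 23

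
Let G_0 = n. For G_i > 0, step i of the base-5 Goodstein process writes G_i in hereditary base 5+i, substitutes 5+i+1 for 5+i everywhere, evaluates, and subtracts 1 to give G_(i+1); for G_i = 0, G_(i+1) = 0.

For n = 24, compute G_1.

27

i=0: 24 = 4·5 + 4 (b=5); 5→6: 4·6 + 4 = 28; 28−1 = 27
i=1: 27 = 4·6 + 3 (b=6); 6→7: 4·7 + 3 = 31; 31−1 = 30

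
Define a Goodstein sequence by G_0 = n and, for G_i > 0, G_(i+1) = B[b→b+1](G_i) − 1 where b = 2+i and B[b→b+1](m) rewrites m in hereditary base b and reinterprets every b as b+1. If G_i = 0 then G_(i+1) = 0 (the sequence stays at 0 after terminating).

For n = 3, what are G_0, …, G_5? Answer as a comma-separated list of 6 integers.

step 0: 3 = 2 + 1; sub 3 for 2: 3 + 1; = 4; G_1 = 4−1 = 3
step 1: 3 = 3; sub 4 for 3: 4; = 4; G_2 = 4−1 = 3
step 2: 3 = 3; sub 5 for 4: 3; = 3; G_3 = 3−1 = 2
step 3: 2 = 2; sub 6 for 5: 2; = 2; G_4 = 2−1 = 1
step 4: 1 = 1; sub 7 for 6: 1; = 1; G_5 = 1−1 = 0

3, 3, 3, 2, 1, 0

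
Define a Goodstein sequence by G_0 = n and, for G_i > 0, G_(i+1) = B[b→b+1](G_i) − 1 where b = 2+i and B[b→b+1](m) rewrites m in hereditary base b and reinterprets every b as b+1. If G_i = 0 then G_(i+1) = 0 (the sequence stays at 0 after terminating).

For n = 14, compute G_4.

i=0: 14 = 2^(2 + 1) + 2^2 + 2 (b=2); 2→3: 3^(3 + 1) + 3^3 + 3 = 111; 111−1 = 110
i=1: 110 = 3^(3 + 1) + 3^3 + 2 (b=3); 3→4: 4^(4 + 1) + 4^4 + 2 = 1282; 1282−1 = 1281
i=2: 1281 = 4^(4 + 1) + 4^4 + 1 (b=4); 4→5: 5^(5 + 1) + 5^5 + 1 = 18751; 18751−1 = 18750
i=3: 18750 = 5^(5 + 1) + 5^5 (b=5); 5→6: 6^(6 + 1) + 6^6 = 326592; 326592−1 = 326591
i=4: 326591 = 6^(6 + 1) + 5·6^5 + 5·6^4 + 5·6^3 + 5·6^2 + 5·6 + 5 (b=6); 6→7: 7^(7 + 1) + 5·7^5 + 5·7^4 + 5·7^3 + 5·7^2 + 5·7 + 5 = 5862841; 5862841−1 = 5862840

326591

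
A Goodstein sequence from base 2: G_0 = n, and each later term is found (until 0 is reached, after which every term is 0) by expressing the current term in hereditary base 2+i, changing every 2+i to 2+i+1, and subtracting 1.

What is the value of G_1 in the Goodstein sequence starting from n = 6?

29

6 —HB2→ 2^2 + 2 —bump→ 3^3 + 3 = 30 —(−1)→ 29
29 —HB3→ 3^3 + 2 —bump→ 4^4 + 2 = 258 —(−1)→ 257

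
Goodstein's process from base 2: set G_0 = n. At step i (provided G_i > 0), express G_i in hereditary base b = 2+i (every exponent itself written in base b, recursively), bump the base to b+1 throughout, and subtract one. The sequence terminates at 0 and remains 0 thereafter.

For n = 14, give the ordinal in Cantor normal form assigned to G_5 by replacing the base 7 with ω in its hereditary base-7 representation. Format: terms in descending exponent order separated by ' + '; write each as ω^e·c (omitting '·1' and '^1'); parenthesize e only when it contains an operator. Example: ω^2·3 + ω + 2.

ω^(ω + 1) + ω^5·5 + ω^4·5 + ω^3·5 + ω^2·5 + ω·5 + 4

step 0: 14 = 2^(2 + 1) + 2^2 + 2; sub 3 for 2: 3^(3 + 1) + 3^3 + 3; = 111; G_1 = 111−1 = 110
step 1: 110 = 3^(3 + 1) + 3^3 + 2; sub 4 for 3: 4^(4 + 1) + 4^4 + 2; = 1282; G_2 = 1282−1 = 1281
step 2: 1281 = 4^(4 + 1) + 4^4 + 1; sub 5 for 4: 5^(5 + 1) + 5^5 + 1; = 18751; G_3 = 18751−1 = 18750
step 3: 18750 = 5^(5 + 1) + 5^5; sub 6 for 5: 6^(6 + 1) + 6^6; = 326592; G_4 = 326592−1 = 326591
step 4: 326591 = 6^(6 + 1) + 5·6^5 + 5·6^4 + 5·6^3 + 5·6^2 + 5·6 + 5; sub 7 for 6: 7^(7 + 1) + 5·7^5 + 5·7^4 + 5·7^3 + 5·7^2 + 5·7 + 5; = 5862841; G_5 = 5862841−1 = 5862840
step 5: 5862840 = 7^(7 + 1) + 5·7^5 + 5·7^4 + 5·7^3 + 5·7^2 + 5·7 + 4; sub 8 for 7: 8^(8 + 1) + 5·8^5 + 5·8^4 + 5·8^3 + 5·8^2 + 5·8 + 4; = 134404972; G_6 = 134404972−1 = 134404971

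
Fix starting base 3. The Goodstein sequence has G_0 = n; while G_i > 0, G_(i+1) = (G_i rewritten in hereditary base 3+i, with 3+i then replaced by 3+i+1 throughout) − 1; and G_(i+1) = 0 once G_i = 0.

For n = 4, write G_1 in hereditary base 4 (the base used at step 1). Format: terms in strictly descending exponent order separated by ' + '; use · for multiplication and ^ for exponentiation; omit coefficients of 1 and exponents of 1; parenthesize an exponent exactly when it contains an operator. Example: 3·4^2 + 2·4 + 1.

4

base 3: 4 = 3 + 1; at 4: 4 + 1 = 5; next = 4
base 4: 4 = 4; at 5: 5 = 5; next = 4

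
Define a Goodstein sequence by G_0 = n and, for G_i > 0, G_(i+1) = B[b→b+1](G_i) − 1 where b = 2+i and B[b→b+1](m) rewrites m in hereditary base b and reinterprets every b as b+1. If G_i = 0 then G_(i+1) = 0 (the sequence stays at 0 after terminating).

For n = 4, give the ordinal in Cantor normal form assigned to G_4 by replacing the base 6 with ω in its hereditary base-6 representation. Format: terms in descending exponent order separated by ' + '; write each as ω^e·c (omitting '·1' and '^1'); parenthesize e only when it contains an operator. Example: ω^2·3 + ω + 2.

base 2: 4 = 2^2; at 3: 3^3 = 27; next = 26
base 3: 26 = 2·3^2 + 2·3 + 2; at 4: 2·4^2 + 2·4 + 2 = 42; next = 41
base 4: 41 = 2·4^2 + 2·4 + 1; at 5: 2·5^2 + 2·5 + 1 = 61; next = 60
base 5: 60 = 2·5^2 + 2·5; at 6: 2·6^2 + 2·6 = 84; next = 83

ω^2·2 + ω + 5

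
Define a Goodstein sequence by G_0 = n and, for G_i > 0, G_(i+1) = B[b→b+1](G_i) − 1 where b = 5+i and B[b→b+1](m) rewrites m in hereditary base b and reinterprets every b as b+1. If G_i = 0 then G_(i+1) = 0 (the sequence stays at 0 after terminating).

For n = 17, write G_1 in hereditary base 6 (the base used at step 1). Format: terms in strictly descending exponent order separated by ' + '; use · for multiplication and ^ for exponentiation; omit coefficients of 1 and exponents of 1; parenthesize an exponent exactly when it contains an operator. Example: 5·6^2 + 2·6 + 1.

step 0: 17 = 3·5 + 2; sub 6 for 5: 3·6 + 2; = 20; G_1 = 20−1 = 19
step 1: 19 = 3·6 + 1; sub 7 for 6: 3·7 + 1; = 22; G_2 = 22−1 = 21

3·6 + 1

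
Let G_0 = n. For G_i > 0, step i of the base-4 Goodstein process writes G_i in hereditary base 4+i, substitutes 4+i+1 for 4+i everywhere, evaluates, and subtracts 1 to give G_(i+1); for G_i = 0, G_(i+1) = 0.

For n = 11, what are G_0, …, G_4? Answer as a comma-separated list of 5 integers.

11, 12, 13, 14, 15

G_0 = 11. HB_4(11) = 2·4 + 3. Bump = 13. G_1 = 12.
G_1 = 12. HB_5(12) = 2·5 + 2. Bump = 14. G_2 = 13.
G_2 = 13. HB_6(13) = 2·6 + 1. Bump = 15. G_3 = 14.
G_3 = 14. HB_7(14) = 2·7. Bump = 16. G_4 = 15.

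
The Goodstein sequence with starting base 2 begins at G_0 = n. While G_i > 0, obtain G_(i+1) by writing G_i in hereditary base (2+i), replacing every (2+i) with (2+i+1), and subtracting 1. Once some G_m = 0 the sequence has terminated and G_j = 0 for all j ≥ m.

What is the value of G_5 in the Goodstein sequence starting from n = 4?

109

[0] 4 ≡ 2^2 (base 2). Lift 3: 27. −1: 26.
[1] 26 ≡ 2·3^2 + 2·3 + 2 (base 3). Lift 4: 42. −1: 41.
[2] 41 ≡ 2·4^2 + 2·4 + 1 (base 4). Lift 5: 61. −1: 60.
[3] 60 ≡ 2·5^2 + 2·5 (base 5). Lift 6: 84. −1: 83.
[4] 83 ≡ 2·6^2 + 6 + 5 (base 6). Lift 7: 110. −1: 109.
[5] 109 ≡ 2·7^2 + 7 + 4 (base 7). Lift 8: 140. −1: 139.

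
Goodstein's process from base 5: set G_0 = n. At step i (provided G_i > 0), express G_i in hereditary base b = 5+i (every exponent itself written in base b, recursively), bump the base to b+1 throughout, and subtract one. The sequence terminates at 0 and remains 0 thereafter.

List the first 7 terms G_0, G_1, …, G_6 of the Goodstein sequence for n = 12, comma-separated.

12, 13, 14, 15, 15, 15, 15

G_0=12  [base 5] 2·5 + 2  →[5↦6]→  2·6 + 2 = 14  −1 ⇒ G_1=13
G_1=13  [base 6] 2·6 + 1  →[6↦7]→  2·7 + 1 = 15  −1 ⇒ G_2=14
G_2=14  [base 7] 2·7  →[7↦8]→  2·8 = 16  −1 ⇒ G_3=15
G_3=15  [base 8] 8 + 7  →[8↦9]→  9 + 7 = 16  −1 ⇒ G_4=15
G_4=15  [base 9] 9 + 6  →[9↦10]→  10 + 6 = 16  −1 ⇒ G_5=15
G_5=15  [base 10] 10 + 5  →[10↦11]→  11 + 5 = 16  −1 ⇒ G_6=15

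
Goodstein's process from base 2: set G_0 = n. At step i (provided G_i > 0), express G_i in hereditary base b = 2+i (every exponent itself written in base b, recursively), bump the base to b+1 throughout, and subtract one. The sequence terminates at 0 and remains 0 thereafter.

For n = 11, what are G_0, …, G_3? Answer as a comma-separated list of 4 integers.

11, 84, 1027, 15627

base 2: 11 = 2^(2 + 1) + 2 + 1; at 3: 3^(3 + 1) + 3 + 1 = 85; next = 84
base 3: 84 = 3^(3 + 1) + 3; at 4: 4^(4 + 1) + 4 = 1028; next = 1027
base 4: 1027 = 4^(4 + 1) + 3; at 5: 5^(5 + 1) + 3 = 15628; next = 15627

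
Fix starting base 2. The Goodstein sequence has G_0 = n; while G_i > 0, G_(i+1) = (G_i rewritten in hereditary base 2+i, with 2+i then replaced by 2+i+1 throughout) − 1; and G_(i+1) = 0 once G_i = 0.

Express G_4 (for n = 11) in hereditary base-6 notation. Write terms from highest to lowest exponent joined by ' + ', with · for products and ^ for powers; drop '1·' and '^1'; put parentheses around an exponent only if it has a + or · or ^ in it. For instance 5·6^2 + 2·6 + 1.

6^(6 + 1) + 1

base 2: 11 = 2^(2 + 1) + 2 + 1; at 3: 3^(3 + 1) + 3 + 1 = 85; next = 84
base 3: 84 = 3^(3 + 1) + 3; at 4: 4^(4 + 1) + 4 = 1028; next = 1027
base 4: 1027 = 4^(4 + 1) + 3; at 5: 5^(5 + 1) + 3 = 15628; next = 15627
base 5: 15627 = 5^(5 + 1) + 2; at 6: 6^(6 + 1) + 2 = 279938; next = 279937
base 6: 279937 = 6^(6 + 1) + 1; at 7: 7^(7 + 1) + 1 = 5764802; next = 5764801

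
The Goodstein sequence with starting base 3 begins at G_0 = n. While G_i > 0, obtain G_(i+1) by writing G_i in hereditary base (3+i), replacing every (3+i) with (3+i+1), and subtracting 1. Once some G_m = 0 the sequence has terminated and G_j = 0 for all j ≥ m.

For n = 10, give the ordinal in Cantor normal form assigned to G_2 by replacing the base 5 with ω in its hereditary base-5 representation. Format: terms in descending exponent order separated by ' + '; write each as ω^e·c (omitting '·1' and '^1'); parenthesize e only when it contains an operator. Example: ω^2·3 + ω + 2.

10 —HB3→ 3^2 + 1 —bump→ 4^2 + 1 = 17 —(−1)→ 16
16 —HB4→ 4^2 —bump→ 5^2 = 25 —(−1)→ 24
24 —HB5→ 4·5 + 4 —bump→ 4·6 + 4 = 28 —(−1)→ 27

ω·4 + 4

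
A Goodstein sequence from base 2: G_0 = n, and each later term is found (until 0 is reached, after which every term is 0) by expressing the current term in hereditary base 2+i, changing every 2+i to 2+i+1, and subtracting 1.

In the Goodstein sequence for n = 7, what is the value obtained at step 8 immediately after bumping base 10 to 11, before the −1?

step 0: 7 = 2^2 + 2 + 1; sub 3 for 2: 3^3 + 3 + 1; = 31; G_1 = 31−1 = 30
step 1: 30 = 3^3 + 3; sub 4 for 3: 4^4 + 4; = 260; G_2 = 260−1 = 259
step 2: 259 = 4^4 + 3; sub 5 for 4: 5^5 + 3; = 3128; G_3 = 3128−1 = 3127
step 3: 3127 = 5^5 + 2; sub 6 for 5: 6^6 + 2; = 46658; G_4 = 46658−1 = 46657
step 4: 46657 = 6^6 + 1; sub 7 for 6: 7^7 + 1; = 823544; G_5 = 823544−1 = 823543
step 5: 823543 = 7^7; sub 8 for 7: 8^8; = 16777216; G_6 = 16777216−1 = 16777215
step 6: 16777215 = 7·8^7 + 7·8^6 + 7·8^5 + 7·8^4 + 7·8^3 + 7·8^2 + 7·8 + 7; sub 9 for 8: 7·9^7 + 7·9^6 + 7·9^5 + 7·9^4 + 7·9^3 + 7·9^2 + 7·9 + 7; = 37665880; G_7 = 37665880−1 = 37665879
step 7: 37665879 = 7·9^7 + 7·9^6 + 7·9^5 + 7·9^4 + 7·9^3 + 7·9^2 + 7·9 + 6; sub 10 for 9: 7·10^7 + 7·10^6 + 7·10^5 + 7·10^4 + 7·10^3 + 7·10^2 + 7·10 + 6; = 77777776; G_8 = 77777776−1 = 77777775
step 8: 77777775 = 7·10^7 + 7·10^6 + 7·10^5 + 7·10^4 + 7·10^3 + 7·10^2 + 7·10 + 5; sub 11 for 10: 7·11^7 + 7·11^6 + 7·11^5 + 7·11^4 + 7·11^3 + 7·11^2 + 7·11 + 5; = 150051214; G_9 = 150051214−1 = 150051213

150051214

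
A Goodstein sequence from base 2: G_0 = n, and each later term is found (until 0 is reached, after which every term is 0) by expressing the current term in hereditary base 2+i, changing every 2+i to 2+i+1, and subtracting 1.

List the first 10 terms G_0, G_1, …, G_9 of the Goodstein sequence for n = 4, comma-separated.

i=0: 4 = 2^2 (b=2); 2→3: 3^3 = 27; 27−1 = 26
i=1: 26 = 2·3^2 + 2·3 + 2 (b=3); 3→4: 2·4^2 + 2·4 + 2 = 42; 42−1 = 41
i=2: 41 = 2·4^2 + 2·4 + 1 (b=4); 4→5: 2·5^2 + 2·5 + 1 = 61; 61−1 = 60
i=3: 60 = 2·5^2 + 2·5 (b=5); 5→6: 2·6^2 + 2·6 = 84; 84−1 = 83
i=4: 83 = 2·6^2 + 6 + 5 (b=6); 6→7: 2·7^2 + 7 + 5 = 110; 110−1 = 109
i=5: 109 = 2·7^2 + 7 + 4 (b=7); 7→8: 2·8^2 + 8 + 4 = 140; 140−1 = 139
i=6: 139 = 2·8^2 + 8 + 3 (b=8); 8→9: 2·9^2 + 9 + 3 = 174; 174−1 = 173
i=7: 173 = 2·9^2 + 9 + 2 (b=9); 9→10: 2·10^2 + 10 + 2 = 212; 212−1 = 211
i=8: 211 = 2·10^2 + 10 + 1 (b=10); 10→11: 2·11^2 + 11 + 1 = 254; 254−1 = 253

4, 26, 41, 60, 83, 109, 139, 173, 211, 253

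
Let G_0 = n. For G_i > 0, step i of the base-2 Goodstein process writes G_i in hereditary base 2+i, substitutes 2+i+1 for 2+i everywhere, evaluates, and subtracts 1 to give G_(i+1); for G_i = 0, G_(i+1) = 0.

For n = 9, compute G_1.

81

(0) 9|_2 = 2^(2 + 1) + 1 ↦ 3^(3 + 1) + 1|_3 = 82 ⇒ 81
(1) 81|_3 = 3^(3 + 1) ↦ 4^(4 + 1)|_4 = 1024 ⇒ 1023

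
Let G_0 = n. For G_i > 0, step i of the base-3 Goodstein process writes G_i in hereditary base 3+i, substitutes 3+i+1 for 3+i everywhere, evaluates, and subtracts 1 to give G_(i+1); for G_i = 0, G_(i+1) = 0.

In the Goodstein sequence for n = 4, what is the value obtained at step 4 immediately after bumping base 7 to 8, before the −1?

2

G_0 = 4. HB_3(4) = 3 + 1. Bump = 5. G_1 = 4.
G_1 = 4. HB_4(4) = 4. Bump = 5. G_2 = 4.
G_2 = 4. HB_5(4) = 4. Bump = 4. G_3 = 3.
G_3 = 3. HB_6(3) = 3. Bump = 3. G_4 = 2.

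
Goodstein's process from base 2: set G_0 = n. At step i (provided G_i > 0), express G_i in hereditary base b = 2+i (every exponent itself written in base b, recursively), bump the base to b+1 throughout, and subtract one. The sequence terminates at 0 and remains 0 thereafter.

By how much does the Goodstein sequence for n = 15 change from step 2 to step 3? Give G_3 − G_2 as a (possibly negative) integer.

17469

(0) 15|_2 = 2^(2 + 1) + 2^2 + 2 + 1 ↦ 3^(3 + 1) + 3^3 + 3 + 1|_3 = 112 ⇒ 111
(1) 111|_3 = 3^(3 + 1) + 3^3 + 3 ↦ 4^(4 + 1) + 4^4 + 4|_4 = 1284 ⇒ 1283
(2) 1283|_4 = 4^(4 + 1) + 4^4 + 3 ↦ 5^(5 + 1) + 5^5 + 3|_5 = 18753 ⇒ 18752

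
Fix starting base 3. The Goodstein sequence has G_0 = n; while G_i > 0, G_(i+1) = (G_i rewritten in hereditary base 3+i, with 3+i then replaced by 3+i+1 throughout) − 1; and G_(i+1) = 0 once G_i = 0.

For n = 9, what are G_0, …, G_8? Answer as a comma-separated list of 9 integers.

[0] 9 ≡ 3^2 (base 3). Lift 4: 16. −1: 15.
[1] 15 ≡ 3·4 + 3 (base 4). Lift 5: 18. −1: 17.
[2] 17 ≡ 3·5 + 2 (base 5). Lift 6: 20. −1: 19.
[3] 19 ≡ 3·6 + 1 (base 6). Lift 7: 22. −1: 21.
[4] 21 ≡ 3·7 (base 7). Lift 8: 24. −1: 23.
[5] 23 ≡ 2·8 + 7 (base 8). Lift 9: 25. −1: 24.
[6] 24 ≡ 2·9 + 6 (base 9). Lift 10: 26. −1: 25.
[7] 25 ≡ 2·10 + 5 (base 10). Lift 11: 27. −1: 26.

9, 15, 17, 19, 21, 23, 24, 25, 26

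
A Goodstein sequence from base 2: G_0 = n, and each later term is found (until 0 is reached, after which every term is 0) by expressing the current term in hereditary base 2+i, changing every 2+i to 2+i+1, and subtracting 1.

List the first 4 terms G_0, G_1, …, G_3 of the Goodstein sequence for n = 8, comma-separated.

8, 80, 553, 6310

step 0: 8 = 2^(2 + 1); sub 3 for 2: 3^(3 + 1); = 81; G_1 = 81−1 = 80
step 1: 80 = 2·3^3 + 2·3^2 + 2·3 + 2; sub 4 for 3: 2·4^4 + 2·4^2 + 2·4 + 2; = 554; G_2 = 554−1 = 553
step 2: 553 = 2·4^4 + 2·4^2 + 2·4 + 1; sub 5 for 4: 2·5^5 + 2·5^2 + 2·5 + 1; = 6311; G_3 = 6311−1 = 6310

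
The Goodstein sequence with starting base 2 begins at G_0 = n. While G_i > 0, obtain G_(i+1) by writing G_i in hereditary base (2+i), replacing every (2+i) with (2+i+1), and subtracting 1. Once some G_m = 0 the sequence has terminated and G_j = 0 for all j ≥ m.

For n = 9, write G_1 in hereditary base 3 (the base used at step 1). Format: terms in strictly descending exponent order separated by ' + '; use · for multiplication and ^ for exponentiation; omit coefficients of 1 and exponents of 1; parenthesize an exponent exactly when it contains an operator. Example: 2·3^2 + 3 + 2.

[0] 9 ≡ 2^(2 + 1) + 1 (base 2). Lift 3: 82. −1: 81.
[1] 81 ≡ 3^(3 + 1) (base 3). Lift 4: 1024. −1: 1023.

3^(3 + 1)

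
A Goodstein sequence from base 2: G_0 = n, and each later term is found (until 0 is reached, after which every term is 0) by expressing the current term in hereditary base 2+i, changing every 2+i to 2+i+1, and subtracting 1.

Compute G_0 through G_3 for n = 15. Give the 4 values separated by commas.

G_0 = 15. HB_2(15) = 2^(2 + 1) + 2^2 + 2 + 1. Bump = 112. G_1 = 111.
G_1 = 111. HB_3(111) = 3^(3 + 1) + 3^3 + 3. Bump = 1284. G_2 = 1283.
G_2 = 1283. HB_4(1283) = 4^(4 + 1) + 4^4 + 3. Bump = 18753. G_3 = 18752.

15, 111, 1283, 18752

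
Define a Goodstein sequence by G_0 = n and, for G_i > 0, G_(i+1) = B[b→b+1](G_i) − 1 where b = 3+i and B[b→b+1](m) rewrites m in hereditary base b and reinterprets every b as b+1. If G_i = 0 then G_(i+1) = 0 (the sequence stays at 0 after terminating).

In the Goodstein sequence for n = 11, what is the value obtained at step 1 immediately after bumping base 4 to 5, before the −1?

26

base 3: 11 = 3^2 + 2; at 4: 4^2 + 2 = 18; next = 17
base 4: 17 = 4^2 + 1; at 5: 5^2 + 1 = 26; next = 25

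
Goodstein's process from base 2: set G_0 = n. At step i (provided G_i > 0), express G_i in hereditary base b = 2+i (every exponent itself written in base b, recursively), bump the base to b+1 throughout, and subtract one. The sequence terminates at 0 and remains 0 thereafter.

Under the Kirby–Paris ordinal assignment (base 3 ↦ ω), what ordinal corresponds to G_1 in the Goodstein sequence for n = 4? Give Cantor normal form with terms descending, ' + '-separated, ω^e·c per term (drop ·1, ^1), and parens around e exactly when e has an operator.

G_0=4  [base 2] 2^2  →[2↦3]→  3^3 = 27  −1 ⇒ G_1=26
G_1=26  [base 3] 2·3^2 + 2·3 + 2  →[3↦4]→  2·4^2 + 2·4 + 2 = 42  −1 ⇒ G_2=41

ω^2·2 + ω·2 + 2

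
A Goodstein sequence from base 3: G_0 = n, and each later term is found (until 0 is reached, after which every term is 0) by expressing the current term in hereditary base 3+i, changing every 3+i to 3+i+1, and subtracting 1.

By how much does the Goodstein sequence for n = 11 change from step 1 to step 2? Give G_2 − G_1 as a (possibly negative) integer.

i=0: 11 = 3^2 + 2 (b=3); 3→4: 4^2 + 2 = 18; 18−1 = 17
i=1: 17 = 4^2 + 1 (b=4); 4→5: 5^2 + 1 = 26; 26−1 = 25

8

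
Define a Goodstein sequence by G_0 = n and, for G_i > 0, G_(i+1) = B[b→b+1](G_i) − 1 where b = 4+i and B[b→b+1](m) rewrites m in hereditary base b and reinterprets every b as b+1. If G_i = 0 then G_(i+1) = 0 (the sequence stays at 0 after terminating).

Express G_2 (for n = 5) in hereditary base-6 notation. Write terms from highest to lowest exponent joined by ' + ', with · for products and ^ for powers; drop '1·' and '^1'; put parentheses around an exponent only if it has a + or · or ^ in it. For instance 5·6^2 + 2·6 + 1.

5

[0] 5 ≡ 4 + 1 (base 4). Lift 5: 6. −1: 5.
[1] 5 ≡ 5 (base 5). Lift 6: 6. −1: 5.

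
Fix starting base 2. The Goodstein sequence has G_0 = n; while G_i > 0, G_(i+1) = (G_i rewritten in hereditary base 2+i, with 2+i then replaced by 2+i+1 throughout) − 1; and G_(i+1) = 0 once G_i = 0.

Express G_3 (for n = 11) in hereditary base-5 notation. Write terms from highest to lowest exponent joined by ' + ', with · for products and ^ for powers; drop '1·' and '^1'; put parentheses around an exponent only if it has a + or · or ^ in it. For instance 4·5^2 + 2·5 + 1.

5^(5 + 1) + 2

11 —HB2→ 2^(2 + 1) + 2 + 1 —bump→ 3^(3 + 1) + 3 + 1 = 85 —(−1)→ 84
84 —HB3→ 3^(3 + 1) + 3 —bump→ 4^(4 + 1) + 4 = 1028 —(−1)→ 1027
1027 —HB4→ 4^(4 + 1) + 3 —bump→ 5^(5 + 1) + 3 = 15628 —(−1)→ 15627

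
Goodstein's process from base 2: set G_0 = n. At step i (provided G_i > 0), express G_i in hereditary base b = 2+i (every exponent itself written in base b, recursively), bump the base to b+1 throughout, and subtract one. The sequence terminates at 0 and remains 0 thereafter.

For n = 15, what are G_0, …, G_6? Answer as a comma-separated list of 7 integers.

i=0: 15 = 2^(2 + 1) + 2^2 + 2 + 1 (b=2); 2→3: 3^(3 + 1) + 3^3 + 3 + 1 = 112; 112−1 = 111
i=1: 111 = 3^(3 + 1) + 3^3 + 3 (b=3); 3→4: 4^(4 + 1) + 4^4 + 4 = 1284; 1284−1 = 1283
i=2: 1283 = 4^(4 + 1) + 4^4 + 3 (b=4); 4→5: 5^(5 + 1) + 5^5 + 3 = 18753; 18753−1 = 18752
i=3: 18752 = 5^(5 + 1) + 5^5 + 2 (b=5); 5→6: 6^(6 + 1) + 6^6 + 2 = 326594; 326594−1 = 326593
i=4: 326593 = 6^(6 + 1) + 6^6 + 1 (b=6); 6→7: 7^(7 + 1) + 7^7 + 1 = 6588345; 6588345−1 = 6588344
i=5: 6588344 = 7^(7 + 1) + 7^7 (b=7); 7→8: 8^(8 + 1) + 8^8 = 150994944; 150994944−1 = 150994943

15, 111, 1283, 18752, 326593, 6588344, 150994943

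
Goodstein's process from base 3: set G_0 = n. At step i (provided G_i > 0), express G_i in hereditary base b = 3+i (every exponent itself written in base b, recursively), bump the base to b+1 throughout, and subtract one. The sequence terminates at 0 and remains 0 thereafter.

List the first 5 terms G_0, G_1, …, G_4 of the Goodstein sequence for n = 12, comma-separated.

12, 19, 27, 37, 49

[0] 12 ≡ 3^2 + 3 (base 3). Lift 4: 20. −1: 19.
[1] 19 ≡ 4^2 + 3 (base 4). Lift 5: 28. −1: 27.
[2] 27 ≡ 5^2 + 2 (base 5). Lift 6: 38. −1: 37.
[3] 37 ≡ 6^2 + 1 (base 6). Lift 7: 50. −1: 49.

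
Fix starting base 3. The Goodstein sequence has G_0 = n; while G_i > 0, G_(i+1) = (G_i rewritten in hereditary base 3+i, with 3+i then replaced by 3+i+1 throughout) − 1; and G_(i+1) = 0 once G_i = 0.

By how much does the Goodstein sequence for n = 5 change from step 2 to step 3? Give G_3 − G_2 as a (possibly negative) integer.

i=0: 5 = 3 + 2 (b=3); 3→4: 4 + 2 = 6; 6−1 = 5
i=1: 5 = 4 + 1 (b=4); 4→5: 5 + 1 = 6; 6−1 = 5
i=2: 5 = 5 (b=5); 5→6: 6 = 6; 6−1 = 5

0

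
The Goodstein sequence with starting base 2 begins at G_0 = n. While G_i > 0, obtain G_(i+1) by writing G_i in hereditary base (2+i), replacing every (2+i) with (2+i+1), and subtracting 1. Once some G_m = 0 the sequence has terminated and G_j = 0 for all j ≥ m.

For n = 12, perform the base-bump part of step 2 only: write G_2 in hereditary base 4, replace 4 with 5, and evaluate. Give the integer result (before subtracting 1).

(0) 12|_2 = 2^(2 + 1) + 2^2 ↦ 3^(3 + 1) + 3^3|_3 = 108 ⇒ 107
(1) 107|_3 = 3^(3 + 1) + 2·3^2 + 2·3 + 2 ↦ 4^(4 + 1) + 2·4^2 + 2·4 + 2|_4 = 1066 ⇒ 1065
(2) 1065|_4 = 4^(4 + 1) + 2·4^2 + 2·4 + 1 ↦ 5^(5 + 1) + 2·5^2 + 2·5 + 1|_5 = 15686 ⇒ 15685

15686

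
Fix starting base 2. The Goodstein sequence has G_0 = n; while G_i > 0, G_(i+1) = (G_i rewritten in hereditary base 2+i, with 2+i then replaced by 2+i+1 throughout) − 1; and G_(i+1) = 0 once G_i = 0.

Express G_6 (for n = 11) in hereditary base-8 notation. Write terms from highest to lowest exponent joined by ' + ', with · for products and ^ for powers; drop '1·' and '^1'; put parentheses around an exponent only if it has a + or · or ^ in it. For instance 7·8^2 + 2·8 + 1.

step 0: 11 = 2^(2 + 1) + 2 + 1; sub 3 for 2: 3^(3 + 1) + 3 + 1; = 85; G_1 = 85−1 = 84
step 1: 84 = 3^(3 + 1) + 3; sub 4 for 3: 4^(4 + 1) + 4; = 1028; G_2 = 1028−1 = 1027
step 2: 1027 = 4^(4 + 1) + 3; sub 5 for 4: 5^(5 + 1) + 3; = 15628; G_3 = 15628−1 = 15627
step 3: 15627 = 5^(5 + 1) + 2; sub 6 for 5: 6^(6 + 1) + 2; = 279938; G_4 = 279938−1 = 279937
step 4: 279937 = 6^(6 + 1) + 1; sub 7 for 6: 7^(7 + 1) + 1; = 5764802; G_5 = 5764802−1 = 5764801
step 5: 5764801 = 7^(7 + 1); sub 8 for 7: 8^(8 + 1); = 134217728; G_6 = 134217728−1 = 134217727
step 6: 134217727 = 7·8^8 + 7·8^7 + 7·8^6 + 7·8^5 + 7·8^4 + 7·8^3 + 7·8^2 + 7·8 + 7; sub 9 for 8: 7·9^9 + 7·9^7 + 7·9^6 + 7·9^5 + 7·9^4 + 7·9^3 + 7·9^2 + 7·9 + 7; = 2749609303; G_7 = 2749609303−1 = 2749609302

7·8^8 + 7·8^7 + 7·8^6 + 7·8^5 + 7·8^4 + 7·8^3 + 7·8^2 + 7·8 + 7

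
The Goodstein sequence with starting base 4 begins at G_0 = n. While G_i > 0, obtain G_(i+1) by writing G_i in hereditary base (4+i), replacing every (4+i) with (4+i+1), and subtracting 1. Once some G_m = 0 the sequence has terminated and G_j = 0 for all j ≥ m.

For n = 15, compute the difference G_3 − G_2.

2

i=0: 15 = 3·4 + 3 (b=4); 4→5: 3·5 + 3 = 18; 18−1 = 17
i=1: 17 = 3·5 + 2 (b=5); 5→6: 3·6 + 2 = 20; 20−1 = 19
i=2: 19 = 3·6 + 1 (b=6); 6→7: 3·7 + 1 = 22; 22−1 = 21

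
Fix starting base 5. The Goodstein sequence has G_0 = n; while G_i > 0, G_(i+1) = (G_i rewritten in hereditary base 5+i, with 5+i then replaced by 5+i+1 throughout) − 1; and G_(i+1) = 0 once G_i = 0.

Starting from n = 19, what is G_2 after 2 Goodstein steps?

23

base 5: 19 = 3·5 + 4; at 6: 3·6 + 4 = 22; next = 21
base 6: 21 = 3·6 + 3; at 7: 3·7 + 3 = 24; next = 23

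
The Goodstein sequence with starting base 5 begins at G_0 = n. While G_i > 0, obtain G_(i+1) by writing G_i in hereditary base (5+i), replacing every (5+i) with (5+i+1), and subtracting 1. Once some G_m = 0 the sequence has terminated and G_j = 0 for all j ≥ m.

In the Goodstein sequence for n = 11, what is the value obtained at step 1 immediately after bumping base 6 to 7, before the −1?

14

[0] 11 ≡ 2·5 + 1 (base 5). Lift 6: 13. −1: 12.
[1] 12 ≡ 2·6 (base 6). Lift 7: 14. −1: 13.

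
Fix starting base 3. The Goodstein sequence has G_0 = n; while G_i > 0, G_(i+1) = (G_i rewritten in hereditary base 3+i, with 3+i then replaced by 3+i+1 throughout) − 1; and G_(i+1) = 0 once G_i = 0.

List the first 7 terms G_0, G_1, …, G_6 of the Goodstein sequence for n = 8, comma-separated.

8, 9, 10, 11, 11, 11, 11

G_0 = 8. HB_3(8) = 2·3 + 2. Bump = 10. G_1 = 9.
G_1 = 9. HB_4(9) = 2·4 + 1. Bump = 11. G_2 = 10.
G_2 = 10. HB_5(10) = 2·5. Bump = 12. G_3 = 11.
G_3 = 11. HB_6(11) = 6 + 5. Bump = 12. G_4 = 11.
G_4 = 11. HB_7(11) = 7 + 4. Bump = 12. G_5 = 11.
G_5 = 11. HB_8(11) = 8 + 3. Bump = 12. G_6 = 11.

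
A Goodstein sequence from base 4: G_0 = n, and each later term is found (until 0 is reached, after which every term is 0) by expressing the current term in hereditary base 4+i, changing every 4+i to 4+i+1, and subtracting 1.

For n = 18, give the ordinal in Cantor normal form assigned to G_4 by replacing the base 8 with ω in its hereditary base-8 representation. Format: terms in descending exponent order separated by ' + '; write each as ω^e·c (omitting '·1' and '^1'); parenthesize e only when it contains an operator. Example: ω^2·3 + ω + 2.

ω·6 + 5

base 4: 18 = 4^2 + 2; at 5: 5^2 + 2 = 27; next = 26
base 5: 26 = 5^2 + 1; at 6: 6^2 + 1 = 37; next = 36
base 6: 36 = 6^2; at 7: 7^2 = 49; next = 48
base 7: 48 = 6·7 + 6; at 8: 6·8 + 6 = 54; next = 53
base 8: 53 = 6·8 + 5; at 9: 6·9 + 5 = 59; next = 58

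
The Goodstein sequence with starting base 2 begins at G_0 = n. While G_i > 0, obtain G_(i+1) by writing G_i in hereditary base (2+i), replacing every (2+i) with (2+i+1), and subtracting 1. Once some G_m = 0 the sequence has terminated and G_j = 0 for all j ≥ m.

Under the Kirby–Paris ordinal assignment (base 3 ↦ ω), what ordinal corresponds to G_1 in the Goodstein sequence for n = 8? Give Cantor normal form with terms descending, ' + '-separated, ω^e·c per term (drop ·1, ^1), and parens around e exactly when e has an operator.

8 —HB2→ 2^(2 + 1) —bump→ 3^(3 + 1) = 81 —(−1)→ 80
80 —HB3→ 2·3^3 + 2·3^2 + 2·3 + 2 —bump→ 2·4^4 + 2·4^2 + 2·4 + 2 = 554 —(−1)→ 553

ω^ω·2 + ω^2·2 + ω·2 + 2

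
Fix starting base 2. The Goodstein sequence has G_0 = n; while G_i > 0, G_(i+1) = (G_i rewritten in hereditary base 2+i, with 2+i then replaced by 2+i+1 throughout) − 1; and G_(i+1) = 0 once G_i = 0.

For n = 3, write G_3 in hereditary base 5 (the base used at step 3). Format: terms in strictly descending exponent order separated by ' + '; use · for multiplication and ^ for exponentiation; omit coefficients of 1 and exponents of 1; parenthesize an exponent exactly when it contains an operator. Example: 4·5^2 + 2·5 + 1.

2

(0) 3|_2 = 2 + 1 ↦ 3 + 1|_3 = 4 ⇒ 3
(1) 3|_3 = 3 ↦ 4|_4 = 4 ⇒ 3
(2) 3|_4 = 3 ↦ 3|_5 = 3 ⇒ 2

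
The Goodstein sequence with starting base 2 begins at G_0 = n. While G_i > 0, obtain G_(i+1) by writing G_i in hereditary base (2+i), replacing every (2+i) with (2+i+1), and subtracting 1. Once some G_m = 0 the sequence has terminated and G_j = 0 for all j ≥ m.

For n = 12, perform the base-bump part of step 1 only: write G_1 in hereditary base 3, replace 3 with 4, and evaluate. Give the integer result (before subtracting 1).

base 2: 12 = 2^(2 + 1) + 2^2; at 3: 3^(3 + 1) + 3^3 = 108; next = 107
base 3: 107 = 3^(3 + 1) + 2·3^2 + 2·3 + 2; at 4: 4^(4 + 1) + 2·4^2 + 2·4 + 2 = 1066; next = 1065

1066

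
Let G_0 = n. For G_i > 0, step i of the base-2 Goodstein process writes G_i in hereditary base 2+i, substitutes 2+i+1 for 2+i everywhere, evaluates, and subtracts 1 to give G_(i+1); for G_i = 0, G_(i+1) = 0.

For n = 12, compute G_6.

134217867

12 —HB2→ 2^(2 + 1) + 2^2 —bump→ 3^(3 + 1) + 3^3 = 108 —(−1)→ 107
107 —HB3→ 3^(3 + 1) + 2·3^2 + 2·3 + 2 —bump→ 4^(4 + 1) + 2·4^2 + 2·4 + 2 = 1066 —(−1)→ 1065
1065 —HB4→ 4^(4 + 1) + 2·4^2 + 2·4 + 1 —bump→ 5^(5 + 1) + 2·5^2 + 2·5 + 1 = 15686 —(−1)→ 15685
15685 —HB5→ 5^(5 + 1) + 2·5^2 + 2·5 —bump→ 6^(6 + 1) + 2·6^2 + 2·6 = 280020 —(−1)→ 280019
280019 —HB6→ 6^(6 + 1) + 2·6^2 + 6 + 5 —bump→ 7^(7 + 1) + 2·7^2 + 7 + 5 = 5764911 —(−1)→ 5764910
5764910 —HB7→ 7^(7 + 1) + 2·7^2 + 7 + 4 —bump→ 8^(8 + 1) + 2·8^2 + 8 + 4 = 134217868 —(−1)→ 134217867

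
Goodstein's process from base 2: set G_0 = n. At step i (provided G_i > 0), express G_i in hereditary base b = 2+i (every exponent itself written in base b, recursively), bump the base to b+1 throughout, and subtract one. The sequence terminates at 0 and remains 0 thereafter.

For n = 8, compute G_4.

93395

[0] 8 ≡ 2^(2 + 1) (base 2). Lift 3: 81. −1: 80.
[1] 80 ≡ 2·3^3 + 2·3^2 + 2·3 + 2 (base 3). Lift 4: 554. −1: 553.
[2] 553 ≡ 2·4^4 + 2·4^2 + 2·4 + 1 (base 4). Lift 5: 6311. −1: 6310.
[3] 6310 ≡ 2·5^5 + 2·5^2 + 2·5 (base 5). Lift 6: 93396. −1: 93395.
[4] 93395 ≡ 2·6^6 + 2·6^2 + 6 + 5 (base 6). Lift 7: 1647196. −1: 1647195.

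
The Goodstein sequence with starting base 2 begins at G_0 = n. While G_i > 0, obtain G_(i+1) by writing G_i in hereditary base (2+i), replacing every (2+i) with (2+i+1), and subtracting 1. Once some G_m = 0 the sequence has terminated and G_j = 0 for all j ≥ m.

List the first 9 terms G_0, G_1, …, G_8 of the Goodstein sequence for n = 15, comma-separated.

15, 111, 1283, 18752, 326593, 6588344, 150994943, 3524450280, 100077777775

step 0: 15 = 2^(2 + 1) + 2^2 + 2 + 1; sub 3 for 2: 3^(3 + 1) + 3^3 + 3 + 1; = 112; G_1 = 112−1 = 111
step 1: 111 = 3^(3 + 1) + 3^3 + 3; sub 4 for 3: 4^(4 + 1) + 4^4 + 4; = 1284; G_2 = 1284−1 = 1283
step 2: 1283 = 4^(4 + 1) + 4^4 + 3; sub 5 for 4: 5^(5 + 1) + 5^5 + 3; = 18753; G_3 = 18753−1 = 18752
step 3: 18752 = 5^(5 + 1) + 5^5 + 2; sub 6 for 5: 6^(6 + 1) + 6^6 + 2; = 326594; G_4 = 326594−1 = 326593
step 4: 326593 = 6^(6 + 1) + 6^6 + 1; sub 7 for 6: 7^(7 + 1) + 7^7 + 1; = 6588345; G_5 = 6588345−1 = 6588344
step 5: 6588344 = 7^(7 + 1) + 7^7; sub 8 for 7: 8^(8 + 1) + 8^8; = 150994944; G_6 = 150994944−1 = 150994943
step 6: 150994943 = 8^(8 + 1) + 7·8^7 + 7·8^6 + 7·8^5 + 7·8^4 + 7·8^3 + 7·8^2 + 7·8 + 7; sub 9 for 8: 9^(9 + 1) + 7·9^7 + 7·9^6 + 7·9^5 + 7·9^4 + 7·9^3 + 7·9^2 + 7·9 + 7; = 3524450281; G_7 = 3524450281−1 = 3524450280
step 7: 3524450280 = 9^(9 + 1) + 7·9^7 + 7·9^6 + 7·9^5 + 7·9^4 + 7·9^3 + 7·9^2 + 7·9 + 6; sub 10 for 9: 10^(10 + 1) + 7·10^7 + 7·10^6 + 7·10^5 + 7·10^4 + 7·10^3 + 7·10^2 + 7·10 + 6; = 100077777776; G_8 = 100077777776−1 = 100077777775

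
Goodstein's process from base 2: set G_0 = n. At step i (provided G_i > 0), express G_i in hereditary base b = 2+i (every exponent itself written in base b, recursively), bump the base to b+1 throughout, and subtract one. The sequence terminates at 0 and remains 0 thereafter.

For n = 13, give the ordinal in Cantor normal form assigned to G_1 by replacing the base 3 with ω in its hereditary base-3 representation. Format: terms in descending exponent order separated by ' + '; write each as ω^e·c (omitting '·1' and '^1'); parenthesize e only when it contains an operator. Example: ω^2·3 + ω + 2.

G_0=13  [base 2] 2^(2 + 1) + 2^2 + 1  →[2↦3]→  3^(3 + 1) + 3^3 + 1 = 109  −1 ⇒ G_1=108
G_1=108  [base 3] 3^(3 + 1) + 3^3  →[3↦4]→  4^(4 + 1) + 4^4 = 1280  −1 ⇒ G_2=1279

ω^(ω + 1) + ω^ω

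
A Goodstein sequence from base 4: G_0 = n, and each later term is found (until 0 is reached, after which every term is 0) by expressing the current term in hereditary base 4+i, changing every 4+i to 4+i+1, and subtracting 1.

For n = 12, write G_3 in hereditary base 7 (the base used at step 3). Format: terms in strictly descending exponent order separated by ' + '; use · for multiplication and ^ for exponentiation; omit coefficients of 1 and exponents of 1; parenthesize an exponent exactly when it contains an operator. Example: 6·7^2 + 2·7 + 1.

i=0: 12 = 3·4 (b=4); 4→5: 3·5 = 15; 15−1 = 14
i=1: 14 = 2·5 + 4 (b=5); 5→6: 2·6 + 4 = 16; 16−1 = 15
i=2: 15 = 2·6 + 3 (b=6); 6→7: 2·7 + 3 = 17; 17−1 = 16
i=3: 16 = 2·7 + 2 (b=7); 7→8: 2·8 + 2 = 18; 18−1 = 17

2·7 + 2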